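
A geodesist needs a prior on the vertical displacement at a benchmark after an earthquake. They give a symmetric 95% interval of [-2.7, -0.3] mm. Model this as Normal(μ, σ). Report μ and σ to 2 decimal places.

A symmetric 95% interval runs μ ± z·σ with z = 1.96.
Half-width = 1.2, so σ = 1.2/1.96 = 0.61.
μ is the interval midpoint, -1.50.

μ = -1.50, σ = 0.61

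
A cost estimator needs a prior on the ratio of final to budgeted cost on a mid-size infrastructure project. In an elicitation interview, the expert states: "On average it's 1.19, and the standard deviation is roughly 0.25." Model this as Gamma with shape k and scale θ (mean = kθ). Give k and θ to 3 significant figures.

For Gamma(k, scale θ): mean = kθ, variance = kθ², so CV = 1/√k.
CV = SD/mean = 0.25/1.19 = 0.2101, hence k = 1/CV² = 22.7.
Then θ = mean/k = 1.19/22.7 = 0.0525.

k ≈ 22.7, θ ≈ 0.0525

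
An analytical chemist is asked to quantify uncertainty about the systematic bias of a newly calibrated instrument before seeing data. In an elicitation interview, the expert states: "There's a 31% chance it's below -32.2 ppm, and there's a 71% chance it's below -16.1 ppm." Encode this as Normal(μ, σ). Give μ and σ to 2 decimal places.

For Normal(μ,σ), the p-quantile is μ + z_p·σ. Here z_{0.31} = -0.4959, z_{0.71} = 0.5534.
So -32.2 = μ − 0.4959σ and -16.1 = μ + 0.5534σ.
Subtracting: σ = (-16.1 − -32.2)/(0.5534 − (-0.4959)) = 15.34.
Then μ = -32.2 − (-0.4959)·15.34 = -24.59.

μ = -24.59, σ = 15.34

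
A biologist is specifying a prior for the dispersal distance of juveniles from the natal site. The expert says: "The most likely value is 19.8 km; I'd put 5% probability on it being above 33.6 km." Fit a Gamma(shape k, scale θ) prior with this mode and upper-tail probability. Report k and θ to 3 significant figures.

k ≈ 11, θ ≈ 1.98

Gamma(k,θ) with k>1 has mode (k−1)θ, so θ = 19.8/(k−1).
Need P(X < 33.6) = 0.95 with θ tied to k this way. Start at k = 2, θ = 19.8: P(X<33.6) ≈ 0.506.
Too low — raise k to concentrate. Iterating converges to k ≈ 11.
Then θ = 19.8/(11−1) ≈ 1.98.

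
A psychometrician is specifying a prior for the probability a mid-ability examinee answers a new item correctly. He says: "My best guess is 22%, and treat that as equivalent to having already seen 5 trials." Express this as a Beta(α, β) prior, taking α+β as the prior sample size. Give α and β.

α = 1.1, β = 3.9

Under the effective-sample-size interpretation, Beta(α, β) has prior mean α/(α+β) and prior sample size α+β.
So α+β = 5 and α/(α+β) = 0.22, giving α = 0.22·5 = 1.1 and β = 5 − 1.1 = 3.9.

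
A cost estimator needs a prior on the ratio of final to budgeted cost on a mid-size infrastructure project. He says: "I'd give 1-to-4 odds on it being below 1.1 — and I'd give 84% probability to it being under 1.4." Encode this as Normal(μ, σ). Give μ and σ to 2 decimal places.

The p-quantile of Normal(μ,σ) is μ + z_p·σ, with z_{0.2} = -0.8416 and z_{0.84} = 0.9945.
Eliminate σ: μ = (z₂·x₁ − z₁·x₂)/(z₂ − z₁) = (0.9945·1.1 − (-0.8416)·1.4)/1.836 = 1.24.
Then σ = (x₂ − x₁)/(z₂ − z₁) = (1.4 − 1.1)/1.836 = 0.16.

μ = 1.24, σ = 0.16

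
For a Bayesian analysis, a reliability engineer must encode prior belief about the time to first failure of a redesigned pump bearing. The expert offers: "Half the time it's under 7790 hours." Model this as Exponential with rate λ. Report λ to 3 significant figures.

λ ≈ 8.9e-05

Exponential median = ln 2 / λ, so λ = ln 2 / 7790.0 = 8.9e-05.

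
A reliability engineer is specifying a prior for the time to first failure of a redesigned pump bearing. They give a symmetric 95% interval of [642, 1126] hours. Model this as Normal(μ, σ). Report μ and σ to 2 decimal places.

A symmetric 95% interval runs μ ± z·σ with z = 1.96.
Half-width = 242, so σ = 242/1.96 = 123.47.
μ is the interval midpoint, 884.00.

μ = 884.00, σ = 123.47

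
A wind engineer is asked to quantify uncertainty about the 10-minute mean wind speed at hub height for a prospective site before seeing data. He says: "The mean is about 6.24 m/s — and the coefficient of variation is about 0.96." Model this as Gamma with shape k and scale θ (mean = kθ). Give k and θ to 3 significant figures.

k ≈ 1.09, θ ≈ 5.75

For Gamma(k, scale θ): mean = kθ, variance = kθ², so CV = 1/√k.
CV = 0.96, hence k = 1/CV² = 1.09.
Then θ = mean/k = 6.24/1.09 = 5.75.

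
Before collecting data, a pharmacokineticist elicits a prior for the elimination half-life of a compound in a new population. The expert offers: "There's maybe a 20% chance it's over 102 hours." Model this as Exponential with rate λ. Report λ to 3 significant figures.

P(T > 102.0) = e^(−λ·102.0) = 0.2, so λ = −ln(0.2)/102.0 = 0.0158.

λ ≈ 0.0158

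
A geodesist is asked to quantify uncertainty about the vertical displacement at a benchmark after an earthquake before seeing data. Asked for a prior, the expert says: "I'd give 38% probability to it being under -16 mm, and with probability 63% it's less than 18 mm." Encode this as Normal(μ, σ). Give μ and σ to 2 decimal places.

μ = 0.30, σ = 53.35

For Normal(μ,σ), the p-quantile is μ + z_p·σ. Here z_{0.38} = -0.3055, z_{0.63} = 0.3319.
So -16 = μ − 0.3055σ and 18 = μ + 0.3319σ.
Subtracting: σ = (18 − -16)/(0.3319 − (-0.3055)) = 53.35.
Then μ = -16 − (-0.3055)·53.35 = 0.30.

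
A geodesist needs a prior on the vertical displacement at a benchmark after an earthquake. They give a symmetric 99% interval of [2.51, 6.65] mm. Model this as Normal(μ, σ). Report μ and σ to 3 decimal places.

A symmetric 99% interval runs μ ± z·σ with z = 2.576.
Half-width = 2.07, so σ = 2.07/2.576 = 0.804.
μ is the interval midpoint, 4.580.

μ = 4.580, σ = 0.804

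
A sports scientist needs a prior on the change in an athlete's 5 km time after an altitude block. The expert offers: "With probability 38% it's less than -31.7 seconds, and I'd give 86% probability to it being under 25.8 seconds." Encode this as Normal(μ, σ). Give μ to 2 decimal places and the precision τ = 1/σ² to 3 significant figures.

The p-quantile of Normal(μ,σ) is μ + z_p·σ, with z_{0.38} = -0.3055 and z_{0.86} = 1.08.
Eliminate σ: μ = (z₂·x₁ − z₁·x₂)/(z₂ − z₁) = (1.08·-31.7 − (-0.3055)·25.8)/1.386 = -19.02.
Then σ = (x₂ − x₁)/(z₂ − z₁) = (25.8 − -31.7)/1.386 = 41.49.
Precision τ = 1/σ² = 1/41.49² = 0.000581.

μ = -19.02, τ = 0.000581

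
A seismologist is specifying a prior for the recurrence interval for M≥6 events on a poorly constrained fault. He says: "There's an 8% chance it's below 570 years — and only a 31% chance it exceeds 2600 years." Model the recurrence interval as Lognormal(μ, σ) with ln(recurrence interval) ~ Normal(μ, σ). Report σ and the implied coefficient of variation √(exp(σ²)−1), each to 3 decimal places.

If T ~ Lognormal(μ,σ) then ln T ~ Normal(μ,σ), so the p-quantile of ln T is μ + z_p·σ.
ln(570) = 6.346 and ln(2600) = 7.863; z_{0.08} = -1.405, z_{0.69} = 0.4959.
σ = (7.863 − 6.346)/(0.4959 − (-1.405)) = 0.798.
μ = 6.346 − (-1.405)·0.798 = 7.467.
CV = √(exp(σ²)−1) = √(exp(0.6374)−1) = 0.944.

σ ≈ 0.798, CV ≈ 0.944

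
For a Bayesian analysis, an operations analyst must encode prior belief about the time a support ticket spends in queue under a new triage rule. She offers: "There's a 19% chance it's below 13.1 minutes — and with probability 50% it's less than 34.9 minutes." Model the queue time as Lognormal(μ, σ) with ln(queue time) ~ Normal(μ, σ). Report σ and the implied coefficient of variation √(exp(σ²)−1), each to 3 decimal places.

σ ≈ 1.116, CV ≈ 1.573

If T ~ Lognormal(μ,σ) then ln T ~ Normal(μ,σ), so the p-quantile of ln T is μ + z_p·σ.
ln(13.1) = 2.573 and ln(34.9) = 3.552; z_{0.19} = -0.8779, z_{0.5} = 0.
σ = (3.552 − 2.573)/(0 − (-0.8779)) = 1.116.
μ = 2.573 − (-0.8779)·1.116 = 3.552.
CV = √(exp(σ²)−1) = √(exp(1.2458)−1) = 1.573.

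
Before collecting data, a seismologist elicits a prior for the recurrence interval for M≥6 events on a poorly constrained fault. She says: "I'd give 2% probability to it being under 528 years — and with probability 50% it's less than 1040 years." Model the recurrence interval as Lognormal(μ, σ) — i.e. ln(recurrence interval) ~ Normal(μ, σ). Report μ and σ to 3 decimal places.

If T ~ Lognormal(μ,σ) then ln T ~ Normal(μ,σ), so the p-quantile of ln T is μ + z_p·σ.
ln(528) = 6.269 and ln(1040) = 6.947; z_{0.02} = -2.054, z_{0.5} = 0.
σ = (6.947 − 6.269)/(0 − (-2.054)) = 0.330.
μ = 6.269 − (-2.054)·0.330 = 6.947.

μ ≈ 6.947, σ ≈ 0.330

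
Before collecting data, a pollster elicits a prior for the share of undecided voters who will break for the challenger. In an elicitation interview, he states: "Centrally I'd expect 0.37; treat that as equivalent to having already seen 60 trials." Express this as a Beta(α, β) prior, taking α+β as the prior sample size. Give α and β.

Under the effective-sample-size interpretation, Beta(α, β) has prior mean α/(α+β) and prior sample size α+β.
So α+β = 60 and α/(α+β) = 0.37, giving α = 0.37·60 = 22.2 and β = 60 − 22.2 = 37.8.

α = 22.2, β = 37.8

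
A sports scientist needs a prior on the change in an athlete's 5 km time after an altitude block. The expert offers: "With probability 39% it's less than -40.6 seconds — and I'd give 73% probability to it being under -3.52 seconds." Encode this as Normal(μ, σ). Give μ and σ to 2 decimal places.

For Normal(μ,σ), the p-quantile is μ + z_p·σ. Here z_{0.39} = -0.2793, z_{0.73} = 0.6128.
So -40.6 = μ − 0.2793σ and -3.52 = μ + 0.6128σ.
Subtracting: σ = (-3.52 − -40.6)/(0.6128 − (-0.2793)) = 41.56.
Then μ = -40.6 − (-0.2793)·41.56 = -28.99.

μ = -28.99, σ = 41.56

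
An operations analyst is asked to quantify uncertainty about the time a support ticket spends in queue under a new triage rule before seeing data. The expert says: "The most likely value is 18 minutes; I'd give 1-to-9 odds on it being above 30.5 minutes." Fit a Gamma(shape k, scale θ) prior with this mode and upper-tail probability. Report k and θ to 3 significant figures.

Gamma(k,θ) with k>1 has mode (k−1)θ, so θ = 18/(k−1).
Need P(X < 30.5) = 0.9 with θ tied to k this way. Start at k = 2, θ = 18: P(X<30.5) ≈ 0.505.
Too low — raise k to concentrate. Iterating converges to k ≈ 7.8.
Then θ = 18/(7.8−1) ≈ 2.65.

k ≈ 7.8, θ ≈ 2.65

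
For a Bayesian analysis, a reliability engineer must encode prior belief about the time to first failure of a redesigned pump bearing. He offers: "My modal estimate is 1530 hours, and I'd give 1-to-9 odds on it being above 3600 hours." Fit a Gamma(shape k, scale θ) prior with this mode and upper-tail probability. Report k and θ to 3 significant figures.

Gamma(k,θ) with k>1 has mode (k−1)θ, so θ = 1530/(k−1).
Need P(X < 3600) = 0.9 with θ tied to k this way. Start at k = 2, θ = 1530: P(X<3600) ≈ 0.681.
Too low — raise k to concentrate. Iterating converges to k ≈ 3.63.
Then θ = 1530/(3.63−1) ≈ 583.

k ≈ 3.63, θ ≈ 583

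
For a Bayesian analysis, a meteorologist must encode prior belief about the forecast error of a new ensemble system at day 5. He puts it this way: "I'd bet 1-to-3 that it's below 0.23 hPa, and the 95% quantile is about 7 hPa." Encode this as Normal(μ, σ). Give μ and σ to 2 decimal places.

For Normal(μ,σ), the p-quantile is μ + z_p·σ. Here z_{0.25} = -0.6745, z_{0.95} = 1.645.
So 0.23 = μ − 0.6745σ and 7 = μ + 1.645σ.
Subtracting: σ = (7 − 0.23)/(1.645 − (-0.6745)) = 2.92.
Then μ = 0.23 − (-0.6745)·2.92 = 2.20.

μ = 2.20, σ = 2.92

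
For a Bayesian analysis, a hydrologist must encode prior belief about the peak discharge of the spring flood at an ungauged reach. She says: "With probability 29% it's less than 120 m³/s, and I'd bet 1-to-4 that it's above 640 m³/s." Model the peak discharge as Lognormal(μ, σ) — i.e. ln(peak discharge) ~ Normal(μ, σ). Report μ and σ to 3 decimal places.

If T ~ Lognormal(μ,σ) then ln T ~ Normal(μ,σ), so the p-quantile of ln T is μ + z_p·σ.
ln(120) = 4.787 and ln(640) = 6.461; z_{0.29} = -0.5534, z_{0.8} = 0.8416.
σ = (6.461 − 4.787)/(0.8416 − (-0.5534)) = 1.200.
μ = 4.787 − (-0.5534)·1.200 = 5.452.

μ ≈ 5.452, σ ≈ 1.200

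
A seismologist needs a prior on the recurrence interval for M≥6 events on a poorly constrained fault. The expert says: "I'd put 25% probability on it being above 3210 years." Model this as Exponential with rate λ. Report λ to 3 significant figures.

P(T > 3210.0) = e^(−λ·3210.0) = 0.25, so λ = −ln(0.25)/3210.0 = 0.000432.

λ ≈ 0.000432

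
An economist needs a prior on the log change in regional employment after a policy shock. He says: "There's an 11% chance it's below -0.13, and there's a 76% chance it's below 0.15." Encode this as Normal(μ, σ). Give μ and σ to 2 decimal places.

For Normal(μ,σ), the p-quantile is μ + z_p·σ. Here z_{0.11} = -1.227, z_{0.76} = 0.7063.
So -0.13 = μ − 1.227σ and 0.15 = μ + 0.7063σ.
Subtracting: σ = (0.15 − -0.13)/(0.7063 − (-1.227)) = 0.14.
Then μ = -0.13 − (-1.227)·0.14 = 0.05.

μ = 0.05, σ = 0.14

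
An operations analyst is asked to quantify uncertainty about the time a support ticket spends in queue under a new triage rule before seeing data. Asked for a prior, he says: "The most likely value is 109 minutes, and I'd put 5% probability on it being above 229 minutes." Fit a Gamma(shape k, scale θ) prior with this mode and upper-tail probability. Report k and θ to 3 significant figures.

k ≈ 6.01, θ ≈ 21.8

Gamma(k,θ) with k>1 has mode (k−1)θ, so θ = 109/(k−1).
Need P(X < 229) = 0.95 with θ tied to k this way. Start at k = 2, θ = 109: P(X<229) ≈ 0.621.
Too low — raise k to concentrate. Iterating converges to k ≈ 6.01.
Then θ = 109/(6.01−1) ≈ 21.8.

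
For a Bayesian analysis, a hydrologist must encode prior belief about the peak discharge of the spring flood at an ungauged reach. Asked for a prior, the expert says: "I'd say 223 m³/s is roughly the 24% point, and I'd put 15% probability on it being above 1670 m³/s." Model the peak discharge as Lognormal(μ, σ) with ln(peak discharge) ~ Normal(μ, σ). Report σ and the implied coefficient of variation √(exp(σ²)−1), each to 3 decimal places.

σ ≈ 1.155, CV ≈ 1.673

If T ~ Lognormal(μ,σ) then ln T ~ Normal(μ,σ), so the p-quantile of ln T is μ + z_p·σ.
ln(223) = 5.407 and ln(1670) = 7.421; z_{0.24} = -0.7063, z_{0.85} = 1.036.
σ = (7.421 − 5.407)/(1.036 − (-0.7063)) = 1.155.
μ = 5.407 − (-0.7063)·1.155 = 6.223.
CV = √(exp(σ²)−1) = √(exp(1.3348)−1) = 1.673.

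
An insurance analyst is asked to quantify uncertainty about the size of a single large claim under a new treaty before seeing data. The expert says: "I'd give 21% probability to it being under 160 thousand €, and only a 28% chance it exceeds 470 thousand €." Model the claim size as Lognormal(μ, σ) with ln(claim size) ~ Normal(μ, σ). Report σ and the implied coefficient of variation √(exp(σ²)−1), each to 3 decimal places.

If T ~ Lognormal(μ,σ) then ln T ~ Normal(μ,σ), so the p-quantile of ln T is μ + z_p·σ.
ln(160) = 5.075 and ln(470) = 6.153; z_{0.21} = -0.8064, z_{0.72} = 0.5828.
σ = (6.153 − 5.075)/(0.5828 − (-0.8064)) = 0.776.
μ = 5.075 − (-0.8064)·0.776 = 5.701.
CV = √(exp(σ²)−1) = √(exp(0.6016)−1) = 0.908.

σ ≈ 0.776, CV ≈ 0.908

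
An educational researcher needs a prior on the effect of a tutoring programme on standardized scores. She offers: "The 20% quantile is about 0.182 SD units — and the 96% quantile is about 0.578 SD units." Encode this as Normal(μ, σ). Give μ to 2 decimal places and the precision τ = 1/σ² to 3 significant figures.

For Normal(μ,σ), the p-quantile is μ + z_p·σ. Here z_{0.2} = -0.8416, z_{0.96} = 1.751.
So 0.182 = μ − 0.8416σ and 0.578 = μ + 1.751σ.
Subtracting: σ = (0.578 − 0.182)/(1.751 − (-0.8416)) = 0.15.
Then μ = 0.182 − (-0.8416)·0.15 = 0.31.
Precision τ = 1/σ² = 1/0.1528² = 42.9.

μ = 0.31, τ = 42.9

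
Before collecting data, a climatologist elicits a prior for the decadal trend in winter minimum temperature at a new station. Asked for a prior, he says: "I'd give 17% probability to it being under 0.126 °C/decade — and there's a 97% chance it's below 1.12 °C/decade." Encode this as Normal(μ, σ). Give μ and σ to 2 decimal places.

The p-quantile of Normal(μ,σ) is μ + z_p·σ, with z_{0.17} = -0.9542 and z_{0.97} = 1.881.
Eliminate σ: μ = (z₂·x₁ − z₁·x₂)/(z₂ − z₁) = (1.881·0.126 − (-0.9542)·1.12)/2.835 = 0.46.
Then σ = (x₂ − x₁)/(z₂ − z₁) = (1.12 − 0.126)/2.835 = 0.35.

μ = 0.46, σ = 0.35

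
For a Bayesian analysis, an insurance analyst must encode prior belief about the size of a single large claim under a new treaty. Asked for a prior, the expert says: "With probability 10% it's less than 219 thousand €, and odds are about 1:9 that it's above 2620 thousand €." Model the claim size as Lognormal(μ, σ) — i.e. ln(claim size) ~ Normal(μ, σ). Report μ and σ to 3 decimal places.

μ ≈ 6.630, σ ≈ 0.968

If T ~ Lognormal(μ,σ) then ln T ~ Normal(μ,σ), so the p-quantile of ln T is μ + z_p·σ.
ln(219) = 5.389 and ln(2620) = 7.871; z_{0.1} = -1.282, z_{0.9} = 1.282.
σ = (7.871 − 5.389)/(1.282 − (-1.282)) = 0.968.
μ = 5.389 − (-1.282)·0.968 = 6.630.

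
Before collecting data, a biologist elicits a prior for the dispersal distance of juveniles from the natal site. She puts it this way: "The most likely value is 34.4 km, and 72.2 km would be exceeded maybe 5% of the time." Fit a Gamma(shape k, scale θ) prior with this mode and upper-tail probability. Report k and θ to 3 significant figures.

Gamma(k,θ) with k>1 has mode (k−1)θ, so θ = 34.4/(k−1).
Need P(X < 72.2) = 0.95 with θ tied to k this way. Start at k = 2, θ = 34.4: P(X<72.2) ≈ 0.620.
Too low — raise k to concentrate. Iterating converges to k ≈ 6.02.
Then θ = 34.4/(6.02−1) ≈ 6.85.

k ≈ 6.02, θ ≈ 6.85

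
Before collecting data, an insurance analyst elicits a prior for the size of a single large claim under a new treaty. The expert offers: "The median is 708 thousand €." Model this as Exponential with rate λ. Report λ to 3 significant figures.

λ ≈ 0.000979

Exponential median = ln 2 / λ, so λ = ln 2 / 708.0 = 0.000979.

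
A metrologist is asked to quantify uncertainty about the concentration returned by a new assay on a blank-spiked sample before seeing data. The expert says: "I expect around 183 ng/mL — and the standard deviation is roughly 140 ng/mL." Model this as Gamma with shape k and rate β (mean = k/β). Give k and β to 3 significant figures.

For Gamma(k, rate β): mean = k/β, variance = k/β², so CV = 1/√k.
CV = SD/mean = 140/183 = 0.765, hence k = 1/CV² = 1.71.
Then β = k/mean = 1.71/183 = 0.00934.

k ≈ 1.71, β ≈ 0.00934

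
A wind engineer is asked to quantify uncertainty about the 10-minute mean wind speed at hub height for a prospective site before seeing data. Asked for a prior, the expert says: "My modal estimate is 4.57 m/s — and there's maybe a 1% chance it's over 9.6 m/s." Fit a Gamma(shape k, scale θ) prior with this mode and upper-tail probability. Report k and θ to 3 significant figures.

Gamma(k,θ) with k>1 has mode (k−1)θ, so θ = 4.57/(k−1).
Need P(X < 9.6) = 0.99 with θ tied to k this way. Start at k = 2, θ = 4.57: P(X<9.6) ≈ 0.621.
Too low — raise k to concentrate. Iterating converges to k ≈ 9.83.
Then θ = 4.57/(9.83−1) ≈ 0.517.

k ≈ 9.83, θ ≈ 0.517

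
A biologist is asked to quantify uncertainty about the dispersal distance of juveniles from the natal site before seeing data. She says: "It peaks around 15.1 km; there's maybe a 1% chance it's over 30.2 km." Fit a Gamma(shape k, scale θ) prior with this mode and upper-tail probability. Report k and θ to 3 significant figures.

Gamma(k,θ) with k>1 has mode (k−1)θ, so θ = 15.1/(k−1).
Need P(X < 30.2) = 0.99 with θ tied to k this way. Start at k = 2, θ = 15.1: P(X<30.2) ≈ 0.594.
Too low — raise k to concentrate. Iterating converges to k ≈ 11.2.
Then θ = 15.1/(11.2−1) ≈ 1.48.

k ≈ 11.2, θ ≈ 1.48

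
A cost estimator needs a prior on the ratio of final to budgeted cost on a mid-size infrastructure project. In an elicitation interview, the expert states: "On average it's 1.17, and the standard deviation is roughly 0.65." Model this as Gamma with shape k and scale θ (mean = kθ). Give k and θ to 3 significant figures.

k ≈ 3.24, θ ≈ 0.361

For Gamma(k, scale θ): mean = kθ, variance = kθ², so CV = 1/√k.
CV = SD/mean = 0.65/1.17 = 0.5556, hence k = 1/CV² = 3.24.
Then θ = mean/k = 1.17/3.24 = 0.361.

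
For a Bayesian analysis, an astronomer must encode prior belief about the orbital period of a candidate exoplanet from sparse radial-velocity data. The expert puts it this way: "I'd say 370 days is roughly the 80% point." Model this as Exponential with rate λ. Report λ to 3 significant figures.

λ ≈ 0.00435

P(T < 370.0) = 1 − e^(−λ·370.0) = 0.8, so λ = −ln(1−0.8)/370.0 = −ln(0.2)/370.0 = 0.00435.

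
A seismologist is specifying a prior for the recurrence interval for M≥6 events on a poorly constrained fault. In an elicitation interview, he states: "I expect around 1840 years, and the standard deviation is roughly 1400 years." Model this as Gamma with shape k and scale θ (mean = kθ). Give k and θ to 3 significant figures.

For Gamma(k, scale θ): mean = kθ, variance = kθ², so CV = 1/√k.
CV = SD/mean = 1400/1840 = 0.7609, hence k = 1/CV² = 1.73.
Then θ = mean/k = 1840/1.73 = 1070.

k ≈ 1.73, θ ≈ 1070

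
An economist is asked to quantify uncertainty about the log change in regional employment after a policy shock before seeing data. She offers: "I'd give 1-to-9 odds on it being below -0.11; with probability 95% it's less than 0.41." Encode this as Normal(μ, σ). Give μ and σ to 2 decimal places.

For Normal(μ,σ), the p-quantile is μ + z_p·σ. Here z_{0.1} = -1.282, z_{0.95} = 1.645.
So -0.11 = μ − 1.282σ and 0.41 = μ + 1.645σ.
Subtracting: σ = (0.41 − -0.11)/(1.645 − (-1.282)) = 0.18.
Then μ = -0.11 − (-1.282)·0.18 = 0.12.

μ = 0.12, σ = 0.18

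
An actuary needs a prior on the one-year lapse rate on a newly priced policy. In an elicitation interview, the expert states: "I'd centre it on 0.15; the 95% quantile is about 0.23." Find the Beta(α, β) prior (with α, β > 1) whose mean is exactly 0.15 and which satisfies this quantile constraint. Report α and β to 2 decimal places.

With mean 0.15 fixed, write α = 0.15s, β = 0.85s where s = α+β.
Need P(θ < 0.23) = 0.95 under Beta(0.15s, 0.85s). Normal approximation: (q−m)/√(m(1−m)/s) ≈ z_{0.95} = 1.64, so s ≈ 0.15·0.85·(1.64)²/(0.23−0.15)² = 53.9.
At s = 53.9: P(θ<0.23) ≈ 0.939. Adjusting to match 0.95 gives s ≈ 61.98.
So α = 0.15·61.98 ≈ 9.30, β = 0.85·61.98 ≈ 52.68.

α ≈ 9.30, β ≈ 52.68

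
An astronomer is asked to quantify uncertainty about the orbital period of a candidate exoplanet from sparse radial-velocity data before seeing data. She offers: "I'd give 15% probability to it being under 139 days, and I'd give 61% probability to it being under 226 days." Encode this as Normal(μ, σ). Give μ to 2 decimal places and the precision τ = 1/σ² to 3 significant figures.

The p-quantile of Normal(μ,σ) is μ + z_p·σ, with z_{0.15} = -1.036 and z_{0.61} = 0.2793.
Eliminate σ: μ = (z₂·x₁ − z₁·x₂)/(z₂ − z₁) = (0.2793·139 − (-1.036)·226)/1.316 = 207.53.
Then σ = (x₂ − x₁)/(z₂ − z₁) = (226 − 139)/1.316 = 66.12.
Precision τ = 1/σ² = 1/66.12² = 0.000229.

μ = 207.53, τ = 0.000229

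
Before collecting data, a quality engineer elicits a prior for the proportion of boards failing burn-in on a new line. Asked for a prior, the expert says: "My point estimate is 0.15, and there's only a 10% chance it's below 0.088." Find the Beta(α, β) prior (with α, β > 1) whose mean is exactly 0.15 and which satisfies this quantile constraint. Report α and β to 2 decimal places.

With mean 0.15 fixed, write α = 0.15s, β = 0.85s where s = α+β.
Need P(θ < 0.088) = 0.1 under Beta(0.15s, 0.85s). Normal approximation: (q−m)/√(m(1−m)/s) ≈ z_{0.1} = -1.28, so s ≈ 0.15·0.85·(-1.28)²/(0.088−0.15)² = 54.5.
At s = 54.5: P(θ<0.088) ≈ 0.083. Adjusting to match 0.1 gives s ≈ 47.70.
So α = 0.15·47.70 ≈ 7.16, β = 0.85·47.70 ≈ 40.55.

α ≈ 7.16, β ≈ 40.55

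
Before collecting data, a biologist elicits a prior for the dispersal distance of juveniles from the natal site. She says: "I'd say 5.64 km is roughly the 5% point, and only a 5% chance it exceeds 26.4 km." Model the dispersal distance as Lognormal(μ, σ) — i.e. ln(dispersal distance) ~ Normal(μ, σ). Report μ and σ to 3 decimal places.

If T ~ Lognormal(μ,σ) then ln T ~ Normal(μ,σ), so the p-quantile of ln T is μ + z_p·σ.
ln(5.64) = 1.73 and ln(26.4) = 3.273; z_{0.05} = -1.645, z_{0.95} = 1.645.
σ = (3.273 − 1.73)/(1.645 − (-1.645)) = 0.469.
μ = 1.73 − (-1.645)·0.469 = 2.502.

μ ≈ 2.502, σ ≈ 0.469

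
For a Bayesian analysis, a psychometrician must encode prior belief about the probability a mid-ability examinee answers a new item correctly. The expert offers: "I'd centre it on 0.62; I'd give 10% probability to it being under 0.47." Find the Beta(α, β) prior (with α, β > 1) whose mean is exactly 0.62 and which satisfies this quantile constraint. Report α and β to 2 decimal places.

With mean 0.62 fixed, write α = 0.62s, β = 0.38s where s = α+β.
Need P(θ < 0.47) = 0.1 under Beta(0.62s, 0.38s). Normal approximation: (q−m)/√(m(1−m)/s) ≈ z_{0.1} = -1.28, so s ≈ 0.62·0.38·(-1.28)²/(0.47−0.62)² = 17.2.
At s = 17.2: P(θ<0.47) ≈ 0.102. Adjusting to match 0.1 gives s ≈ 17.53.
So α = 0.62·17.53 ≈ 10.87, β = 0.38·17.53 ≈ 6.66.

α ≈ 10.87, β ≈ 6.66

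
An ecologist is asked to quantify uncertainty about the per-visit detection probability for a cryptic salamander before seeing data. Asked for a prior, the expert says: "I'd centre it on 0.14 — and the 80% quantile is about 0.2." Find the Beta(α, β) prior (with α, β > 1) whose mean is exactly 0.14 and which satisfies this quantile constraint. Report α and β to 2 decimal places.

With mean 0.14 fixed, write α = 0.14s, β = 0.86s where s = α+β.
Need P(θ < 0.2) = 0.8 under Beta(0.14s, 0.86s). Normal approximation: (q−m)/√(m(1−m)/s) ≈ z_{0.8} = 0.842, so s ≈ 0.14·0.86·(0.842)²/(0.2−0.14)² = 23.7.
At s = 23.7: P(θ<0.2) ≈ 0.814. Adjusting to match 0.8 gives s ≈ 19.84.
So α = 0.14·19.84 ≈ 2.78, β = 0.86·19.84 ≈ 17.06.

α ≈ 2.78, β ≈ 17.06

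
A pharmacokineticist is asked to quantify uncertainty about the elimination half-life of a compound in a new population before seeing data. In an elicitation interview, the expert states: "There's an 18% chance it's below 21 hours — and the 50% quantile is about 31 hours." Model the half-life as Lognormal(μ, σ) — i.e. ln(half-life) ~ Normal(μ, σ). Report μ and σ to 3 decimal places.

If T ~ Lognormal(μ,σ) then ln T ~ Normal(μ,σ), so the p-quantile of ln T is μ + z_p·σ.
ln(21) = 3.045 and ln(31) = 3.434; z_{0.18} = -0.9154, z_{0.5} = 0.
σ = (3.434 − 3.045)/(0 − (-0.9154)) = 0.425.
μ = 3.045 − (-0.9154)·0.425 = 3.434.

μ ≈ 3.434, σ ≈ 0.425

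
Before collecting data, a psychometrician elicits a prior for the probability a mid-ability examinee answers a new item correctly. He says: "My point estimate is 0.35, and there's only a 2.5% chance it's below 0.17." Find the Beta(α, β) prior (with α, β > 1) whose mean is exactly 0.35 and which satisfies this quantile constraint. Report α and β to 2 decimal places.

α ≈ 7.67, β ≈ 14.24

With mean 0.35 fixed, write α = 0.35s, β = 0.65s where s = α+β.
Need P(θ < 0.17) = 0.025 under Beta(0.35s, 0.65s). Normal approximation: (q−m)/√(m(1−m)/s) ≈ z_{0.025} = -1.96, so s ≈ 0.35·0.65·(-1.96)²/(0.17−0.35)² = 27.0.
At s = 27.0: P(θ<0.17) ≈ 0.014. Adjusting to match 0.025 gives s ≈ 21.91.
So α = 0.35·21.91 ≈ 7.67, β = 0.65·21.91 ≈ 14.24.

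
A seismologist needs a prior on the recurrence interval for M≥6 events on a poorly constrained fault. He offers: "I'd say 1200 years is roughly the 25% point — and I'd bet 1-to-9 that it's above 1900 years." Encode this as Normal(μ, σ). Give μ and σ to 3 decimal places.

μ = 1441.377, σ = 357.866

The p-quantile of Normal(μ,σ) is μ + z_p·σ, with z_{0.25} = -0.6745 and z_{0.9} = 1.282.
Eliminate σ: μ = (z₂·x₁ − z₁·x₂)/(z₂ − z₁) = (1.282·1200 − (-0.6745)·1900)/1.956 = 1441.377.
Then σ = (x₂ − x₁)/(z₂ − z₁) = (1900 − 1200)/1.956 = 357.866.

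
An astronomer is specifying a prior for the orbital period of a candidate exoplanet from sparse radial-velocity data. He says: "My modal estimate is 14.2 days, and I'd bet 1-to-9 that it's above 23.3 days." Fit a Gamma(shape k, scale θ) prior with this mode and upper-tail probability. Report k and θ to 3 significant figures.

k ≈ 8.69, θ ≈ 1.85

Gamma(k,θ) with k>1 has mode (k−1)θ, so θ = 14.2/(k−1).
Need P(X < 23.3) = 0.9 with θ tied to k this way. Start at k = 2, θ = 14.2: P(X<23.3) ≈ 0.488.
Too low — raise k to concentrate. Iterating converges to k ≈ 8.69.
Then θ = 14.2/(8.69−1) ≈ 1.85.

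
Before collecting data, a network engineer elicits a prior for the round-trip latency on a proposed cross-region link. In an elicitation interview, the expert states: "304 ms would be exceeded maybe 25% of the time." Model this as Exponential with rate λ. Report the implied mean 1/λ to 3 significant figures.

P(T > 304.0) = e^(−λ·304.0) = 0.25, so λ = −ln(0.25)/304.0 = 0.00456.
Mean = 1/λ = 219 ms.

mean ≈ 219 ms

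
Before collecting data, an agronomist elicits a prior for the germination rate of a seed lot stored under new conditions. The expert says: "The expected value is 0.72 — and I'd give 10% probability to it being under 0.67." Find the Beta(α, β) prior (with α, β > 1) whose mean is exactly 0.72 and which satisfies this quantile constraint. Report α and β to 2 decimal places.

With mean 0.72 fixed, write α = 0.72s, β = 0.28s where s = α+β.
Need P(θ < 0.67) = 0.1 under Beta(0.72s, 0.28s). Normal approximation: (q−m)/√(m(1−m)/s) ≈ z_{0.1} = -1.28, so s ≈ 0.72·0.28·(-1.28)²/(0.67−0.72)² = 132.4.
At s = 132.4: P(θ<0.67) ≈ 0.103. Adjusting to match 0.1 gives s ≈ 135.63.
So α = 0.72·135.63 ≈ 97.65, β = 0.28·135.63 ≈ 37.98.

α ≈ 97.65, β ≈ 37.98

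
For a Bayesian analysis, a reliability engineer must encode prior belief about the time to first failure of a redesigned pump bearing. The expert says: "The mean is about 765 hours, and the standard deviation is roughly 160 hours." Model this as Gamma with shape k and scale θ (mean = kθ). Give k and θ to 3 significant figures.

k ≈ 22.9, θ ≈ 33.5

For Gamma(k, scale θ): mean = kθ, variance = kθ², so CV = 1/√k.
CV = SD/mean = 160/765 = 0.2092, hence k = 1/CV² = 22.9.
Then θ = mean/k = 765/22.9 = 33.5.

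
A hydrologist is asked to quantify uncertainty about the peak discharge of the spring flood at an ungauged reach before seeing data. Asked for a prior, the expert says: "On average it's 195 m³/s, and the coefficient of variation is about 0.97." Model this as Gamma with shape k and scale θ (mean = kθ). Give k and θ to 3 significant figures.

k ≈ 1.06, θ ≈ 183

For Gamma(k, scale θ): mean = kθ, variance = kθ², so CV = 1/√k.
CV = 0.97, hence k = 1/CV² = 1.06.
Then θ = mean/k = 195/1.06 = 183.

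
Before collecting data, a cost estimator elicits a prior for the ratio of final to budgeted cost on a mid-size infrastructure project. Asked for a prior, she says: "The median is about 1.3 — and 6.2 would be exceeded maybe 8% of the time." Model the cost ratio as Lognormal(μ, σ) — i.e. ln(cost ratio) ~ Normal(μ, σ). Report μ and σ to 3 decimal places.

μ ≈ 0.262, σ ≈ 1.112

If T ~ Lognormal(μ,σ) then ln T ~ Normal(μ,σ), so the p-quantile of ln T is μ + z_p·σ.
ln(1.3) = 0.2624 and ln(6.2) = 1.825; z_{0.5} = 0, z_{0.92} = 1.405.
σ = (1.825 − 0.2624)/(1.405 − (0)) = 1.112.
μ = 0.2624 − (0)·1.112 = 0.262.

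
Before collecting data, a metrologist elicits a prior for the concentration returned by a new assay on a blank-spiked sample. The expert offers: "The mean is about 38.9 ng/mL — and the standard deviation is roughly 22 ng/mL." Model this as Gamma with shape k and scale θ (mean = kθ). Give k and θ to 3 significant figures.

For Gamma(k, scale θ): mean = kθ, variance = kθ², so CV = 1/√k.
CV = SD/mean = 22/38.9 = 0.5656, hence k = 1/CV² = 3.13.
Then θ = mean/k = 38.9/3.13 = 12.4.

k ≈ 3.13, θ ≈ 12.4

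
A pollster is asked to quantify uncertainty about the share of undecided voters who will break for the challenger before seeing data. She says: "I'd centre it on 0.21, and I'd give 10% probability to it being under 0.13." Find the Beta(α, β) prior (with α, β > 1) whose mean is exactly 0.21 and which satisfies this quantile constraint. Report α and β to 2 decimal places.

α ≈ 8.03, β ≈ 30.22

With mean 0.21 fixed, write α = 0.21s, β = 0.79s where s = α+β.
Need P(θ < 0.13) = 0.1 under Beta(0.21s, 0.79s). Normal approximation: (q−m)/√(m(1−m)/s) ≈ z_{0.1} = -1.28, so s ≈ 0.21·0.79·(-1.28)²/(0.13−0.21)² = 42.6.
At s = 42.6: P(θ<0.13) ≈ 0.087. Adjusting to match 0.1 gives s ≈ 38.25.
So α = 0.21·38.25 ≈ 8.03, β = 0.79·38.25 ≈ 30.22.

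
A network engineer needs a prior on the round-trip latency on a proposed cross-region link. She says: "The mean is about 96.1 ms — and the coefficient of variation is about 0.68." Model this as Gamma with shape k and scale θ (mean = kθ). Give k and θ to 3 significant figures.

k ≈ 2.16, θ ≈ 44.4

For Gamma(k, scale θ): mean = kθ, variance = kθ², so CV = 1/√k.
CV = 0.68, hence k = 1/CV² = 2.16.
Then θ = mean/k = 96.1/2.16 = 44.4.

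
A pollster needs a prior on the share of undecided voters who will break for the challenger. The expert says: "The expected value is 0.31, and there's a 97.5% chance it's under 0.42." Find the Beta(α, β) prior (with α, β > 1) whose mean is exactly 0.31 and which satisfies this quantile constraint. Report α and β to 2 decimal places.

With mean 0.31 fixed, write α = 0.31s, β = 0.69s where s = α+β.
Need P(θ < 0.42) = 0.975 under Beta(0.31s, 0.69s). Normal approximation: (q−m)/√(m(1−m)/s) ≈ z_{0.975} = 1.96, so s ≈ 0.31·0.69·(1.96)²/(0.42−0.31)² = 67.9.
At s = 67.9: P(θ<0.42) ≈ 0.971. Adjusting to match 0.975 gives s ≈ 72.88.
So α = 0.31·72.88 ≈ 22.59, β = 0.69·72.88 ≈ 50.29.

α ≈ 22.59, β ≈ 50.29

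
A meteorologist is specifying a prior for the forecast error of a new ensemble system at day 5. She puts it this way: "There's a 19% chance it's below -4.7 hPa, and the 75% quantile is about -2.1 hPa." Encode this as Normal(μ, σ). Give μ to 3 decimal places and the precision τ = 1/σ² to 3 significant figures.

The p-quantile of Normal(μ,σ) is μ + z_p·σ, with z_{0.19} = -0.8779 and z_{0.75} = 0.6745.
Eliminate σ: μ = (z₂·x₁ − z₁·x₂)/(z₂ − z₁) = (0.6745·-4.7 − (-0.8779)·-2.1)/1.552 = -3.230.
Then σ = (x₂ − x₁)/(z₂ − z₁) = (-2.1 − -4.7)/1.552 = 1.675.
Precision τ = 1/σ² = 1/1.675² = 0.356.

μ = -3.230, τ = 0.356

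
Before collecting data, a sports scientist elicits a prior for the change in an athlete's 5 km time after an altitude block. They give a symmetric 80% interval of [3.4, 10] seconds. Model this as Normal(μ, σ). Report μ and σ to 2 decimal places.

μ = 6.70, σ = 2.58

A symmetric 80% interval runs μ ± z·σ with z = 1.282.
Half-width = 3.3, so σ = 3.3/1.282 = 2.58.
μ is the interval midpoint, 6.70.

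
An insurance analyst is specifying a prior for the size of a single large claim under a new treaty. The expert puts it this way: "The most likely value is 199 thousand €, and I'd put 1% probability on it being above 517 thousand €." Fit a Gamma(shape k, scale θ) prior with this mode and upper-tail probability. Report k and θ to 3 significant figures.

k ≈ 6.11, θ ≈ 39

Gamma(k,θ) with k>1 has mode (k−1)θ, so θ = 199/(k−1).
Need P(X < 517) = 0.99 with θ tied to k this way. Start at k = 2, θ = 199: P(X<517) ≈ 0.732.
Too low — raise k to concentrate. Iterating converges to k ≈ 6.11.
Then θ = 199/(6.11−1) ≈ 39.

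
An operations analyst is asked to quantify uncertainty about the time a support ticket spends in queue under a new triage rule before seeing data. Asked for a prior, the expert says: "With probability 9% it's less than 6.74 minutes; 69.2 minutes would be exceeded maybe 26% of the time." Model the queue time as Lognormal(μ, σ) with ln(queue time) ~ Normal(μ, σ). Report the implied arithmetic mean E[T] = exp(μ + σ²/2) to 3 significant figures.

E[T] ≈ 64.8 minutes

If T ~ Lognormal(μ,σ) then ln T ~ Normal(μ,σ), so the p-quantile of ln T is μ + z_p·σ.
ln(6.74) = 1.908 and ln(69.2) = 4.237; z_{0.09} = -1.341, z_{0.74} = 0.6433.
σ = (4.237 − 1.908)/(0.6433 − (-1.341)) = 1.174.
μ = 1.908 − (-1.341)·1.174 = 3.482.
E[T] = exp(μ + σ²/2) = exp(3.482 + 0.6889) = 64.8 minutes.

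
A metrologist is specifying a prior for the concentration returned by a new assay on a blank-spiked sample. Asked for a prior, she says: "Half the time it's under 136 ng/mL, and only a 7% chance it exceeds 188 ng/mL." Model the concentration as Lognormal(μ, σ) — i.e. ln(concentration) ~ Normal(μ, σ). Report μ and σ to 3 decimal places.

μ ≈ 4.913, σ ≈ 0.219

If T ~ Lognormal(μ,σ) then ln T ~ Normal(μ,σ), so the p-quantile of ln T is μ + z_p·σ.
ln(136) = 4.913 and ln(188) = 5.236; z_{0.5} = 0, z_{0.93} = 1.476.
σ = (5.236 − 4.913)/(1.476 − (0)) = 0.219.
μ = 4.913 − (0)·0.219 = 4.913.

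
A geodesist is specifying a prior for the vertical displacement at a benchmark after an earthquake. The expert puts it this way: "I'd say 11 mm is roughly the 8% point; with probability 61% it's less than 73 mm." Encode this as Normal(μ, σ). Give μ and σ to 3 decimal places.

The p-quantile of Normal(μ,σ) is μ + z_p·σ, with z_{0.08} = -1.405 and z_{0.61} = 0.2793.
Eliminate σ: μ = (z₂·x₁ − z₁·x₂)/(z₂ − z₁) = (0.2793·11 − (-1.405)·73)/1.684 = 62.719.
Then σ = (x₂ − x₁)/(z₂ − z₁) = (73 − 11)/1.684 = 36.809.

μ = 62.719, σ = 36.809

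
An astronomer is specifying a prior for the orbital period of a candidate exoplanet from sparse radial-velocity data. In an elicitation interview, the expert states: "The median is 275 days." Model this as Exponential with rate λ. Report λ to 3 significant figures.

λ ≈ 0.00252

Exponential median = ln 2 / λ, so λ = ln 2 / 275.0 = 0.00252.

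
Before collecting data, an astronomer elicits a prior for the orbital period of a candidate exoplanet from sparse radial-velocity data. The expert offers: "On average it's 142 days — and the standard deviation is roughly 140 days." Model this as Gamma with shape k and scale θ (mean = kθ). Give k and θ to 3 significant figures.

k ≈ 1.03, θ ≈ 138

For Gamma(k, scale θ): mean = kθ, variance = kθ², so CV = 1/√k.
CV = SD/mean = 140/142 = 0.9859, hence k = 1/CV² = 1.03.
Then θ = mean/k = 142/1.03 = 138.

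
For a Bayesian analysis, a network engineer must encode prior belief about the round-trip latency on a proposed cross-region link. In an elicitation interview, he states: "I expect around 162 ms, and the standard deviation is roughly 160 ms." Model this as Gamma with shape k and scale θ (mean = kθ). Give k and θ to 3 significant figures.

k ≈ 1.03, θ ≈ 158

For Gamma(k, scale θ): mean = kθ, variance = kθ², so CV = 1/√k.
CV = SD/mean = 160/162 = 0.9877, hence k = 1/CV² = 1.03.
Then θ = mean/k = 162/1.03 = 158.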